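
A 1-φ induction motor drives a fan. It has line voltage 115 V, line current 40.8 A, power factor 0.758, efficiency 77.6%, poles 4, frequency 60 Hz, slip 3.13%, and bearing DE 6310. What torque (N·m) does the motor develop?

P_in = V·I·cosφ = 115 × 40.8 × 0.758 = 3557 W
P_out = η·P_in = 0.776 × 3557 = 2760 W
n_s = 120×60/4 = 1800 rpm; n = 1800×(1−0.0313) = 1744 rpm
ω = 2π×1744/60 = 182.6 rad/s
τ = P_out/ω = 2760/182.6 = 15.1 N·m

15.1 N·m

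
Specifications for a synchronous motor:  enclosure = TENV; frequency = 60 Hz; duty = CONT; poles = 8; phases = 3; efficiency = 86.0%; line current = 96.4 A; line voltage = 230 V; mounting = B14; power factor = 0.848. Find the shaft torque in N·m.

P_in = √3·V·I·cosφ = 1.732 × 230 × 96.4 × 0.848 = 32565 W
P_out = η·P_in = 0.86 × 32565 = 28006 W
n = n_s = 120×60/8 = 900 rpm (synchronous)
ω = 2π×900/60 = 94.25 rad/s
τ = P_out/ω = 28006/94.25 = 297 N·m

297 N·m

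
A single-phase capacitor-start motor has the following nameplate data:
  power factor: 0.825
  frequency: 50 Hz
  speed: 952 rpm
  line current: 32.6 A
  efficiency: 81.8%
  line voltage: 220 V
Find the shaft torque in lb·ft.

P_in = V·I·cosφ = 220 × 32.6 × 0.825 = 5917 W
P_out = η·P_in = 0.818 × 5917 = 4840 W
n = 952 rpm
ω = 2π×952/60 = 99.69 rad/s
τ = P_out/ω = 4840/99.69 = 48.55 N·m
In lb·ft: 48.55/1.356 = 35.8 lb·ft

35.8 lb·ft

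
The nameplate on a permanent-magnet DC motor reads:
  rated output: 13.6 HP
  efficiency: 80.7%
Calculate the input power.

P_out = 13.6 × 746 = 10146 W
P_in = P_out/η = 10146/0.807 = 12572 W = 12.6 kW

12.6 kW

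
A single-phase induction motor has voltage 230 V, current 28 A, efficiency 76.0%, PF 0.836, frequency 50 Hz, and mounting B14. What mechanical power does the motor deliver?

P_in = V·I·cosφ = 230 × 28 × 0.836 = 5384 W
P_out = η·P_in = 0.76 × 5384 = 4092 W

4.09 kW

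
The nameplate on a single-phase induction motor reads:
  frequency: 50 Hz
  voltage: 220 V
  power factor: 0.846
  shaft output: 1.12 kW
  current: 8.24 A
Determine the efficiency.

P_out = 1.12 kW = 1120 W
P_in = V·I·cosφ = 220 × 8.24 × 0.846 = 1534 W
η = P_out / P_in = 1120 / 1534 = 0.730 = 73.0%

73.0 %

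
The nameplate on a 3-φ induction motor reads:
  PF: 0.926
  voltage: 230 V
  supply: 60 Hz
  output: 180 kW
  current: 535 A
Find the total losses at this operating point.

17400 W

P_in = √3·V·I·cosφ = 1.732×230×535×0.926 = 197352 W
P_out = 180000 W
Losses = P_in − P_out = 197352 − 180000 = 17352 W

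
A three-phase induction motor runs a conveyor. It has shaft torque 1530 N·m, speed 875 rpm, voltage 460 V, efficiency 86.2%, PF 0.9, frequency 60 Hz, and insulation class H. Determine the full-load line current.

227 A

ω = 2π×875/60 = 91.63 rad/s; P_out = τω = 1530 × 91.63 = 140194 W
P_in = P_out / η = 140194 / 0.862 = 162638 W
I_L = P_in / (√3·V_L·cosφ) = 162638 / (1.732 × 460 × 0.9) = 227 A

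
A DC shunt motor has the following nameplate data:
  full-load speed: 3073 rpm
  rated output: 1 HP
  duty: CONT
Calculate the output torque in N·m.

2.32 N·m

P_out = 1 × 746 = 746 W
ω = 2π × 3073/60 = 321.8 rad/s
τ = P_out/ω = 746/321.8 = 2.32 N·m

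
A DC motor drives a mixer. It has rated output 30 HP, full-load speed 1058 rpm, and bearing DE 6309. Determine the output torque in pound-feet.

149 lb·ft

P_out = 30 × 746 = 22380 W
ω = 2π × 1058/60 = 110.8 rad/s
τ = P_out/ω = 22380/110.8 = 202 N·m
In lb·ft: 202/1.356 = 149 lb·ft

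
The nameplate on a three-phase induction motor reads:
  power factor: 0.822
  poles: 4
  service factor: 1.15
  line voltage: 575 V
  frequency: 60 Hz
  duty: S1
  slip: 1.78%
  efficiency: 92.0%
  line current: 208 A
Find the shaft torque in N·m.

846 N·m

P_in = √3·V·I·cosφ = 1.732 × 575 × 208 × 0.822 = 170275 W
P_out = η·P_in = 0.92 × 170275 = 156653 W
n_s = 120×60/4 = 1800 rpm; n = 1800×(1−0.0178) = 1768 rpm
ω = 2π×1768/60 = 185.1 rad/s
τ = P_out/ω = 156653/185.1 = 846 N·m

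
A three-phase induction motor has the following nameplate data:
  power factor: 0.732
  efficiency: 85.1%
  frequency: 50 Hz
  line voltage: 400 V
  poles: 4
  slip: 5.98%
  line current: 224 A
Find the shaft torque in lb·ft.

P_in = √3·V·I·cosφ = 1.732 × 400 × 224 × 0.732 = 113597 W
P_out = η·P_in = 0.851 × 113597 = 96671 W
n_s = 120×50/4 = 1500 rpm; n = 1500×(1−0.0598) = 1410 rpm
ω = 2π×1410/60 = 147.7 rad/s
τ = P_out/ω = 96671/147.7 = 654.5 N·m
In lb·ft: 654.5/1.356 = 483 lb·ft

483 lb·ft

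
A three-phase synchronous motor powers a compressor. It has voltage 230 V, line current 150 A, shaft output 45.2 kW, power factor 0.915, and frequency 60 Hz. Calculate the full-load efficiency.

P_out = 45.2 kW = 45200 W
P_in = √3·V_L·I_L·cosφ = 1.732 × 230 × 150 × 0.915 = 54675 W
η = P_out / P_in = 45200 / 54675 = 0.827 = 82.7%

82.7 %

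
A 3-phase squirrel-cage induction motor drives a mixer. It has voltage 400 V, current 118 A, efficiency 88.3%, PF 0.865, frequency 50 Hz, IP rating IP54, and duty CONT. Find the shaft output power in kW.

62.4 kW

P_in = √3·V·I·cosφ = 1.732 × 400 × 118 × 0.865 = 70714 W
P_out = η·P_in = 0.883 × 70714 = 62440 W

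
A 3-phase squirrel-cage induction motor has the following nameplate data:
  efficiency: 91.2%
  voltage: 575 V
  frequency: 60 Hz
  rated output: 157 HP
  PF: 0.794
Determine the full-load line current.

P_out = 157 × 746 = 117122 W
P_in = P_out / η = 117122 / 0.912 = 128423 W
I_L = P_in / (√3·V_L·cosφ) = 128423 / (1.732 × 575 × 0.794) = 162 A

162 A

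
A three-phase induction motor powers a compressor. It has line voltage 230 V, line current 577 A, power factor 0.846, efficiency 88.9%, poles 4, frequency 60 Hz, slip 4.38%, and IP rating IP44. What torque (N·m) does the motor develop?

P_in = √3·V·I·cosφ = 1.732 × 230 × 577 × 0.846 = 194456 W
P_out = η·P_in = 0.889 × 194456 = 172871 W
n_s = 120×60/4 = 1800 rpm; n = 1800×(1−0.0438) = 1721 rpm
ω = 2π×1721/60 = 180.2 rad/s
τ = P_out/ω = 172871/180.2 = 959 N·m

959 N·m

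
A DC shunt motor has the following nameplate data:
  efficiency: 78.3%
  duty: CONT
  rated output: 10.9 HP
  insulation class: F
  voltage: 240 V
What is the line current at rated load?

P_out = 10.9 × 746 = 8131 W
P_in = P_out / η = 8131 / 0.783 = 10384 W
I = P_in / V = 10384 / 240 = 43.3 A

43.3 A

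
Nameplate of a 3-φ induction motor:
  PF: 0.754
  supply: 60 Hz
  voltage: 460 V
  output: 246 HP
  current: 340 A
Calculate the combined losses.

20700 W

P_in = √3·V·I·cosφ = 1.732×460×340×0.754 = 204247 W
P_out = 246×746 = 183516 W
Losses = P_in − P_out = 204247 − 183516 = 20731 W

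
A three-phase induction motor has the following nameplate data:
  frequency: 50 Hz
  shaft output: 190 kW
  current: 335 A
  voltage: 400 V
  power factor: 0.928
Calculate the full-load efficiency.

88.2 %

P_out = 190 kW = 190000 W
P_in = √3·V_L·I_L·cosφ = 1.732 × 400 × 335 × 0.928 = 215378 W
η = P_out / P_in = 190000 / 215378 = 0.882 = 88.2%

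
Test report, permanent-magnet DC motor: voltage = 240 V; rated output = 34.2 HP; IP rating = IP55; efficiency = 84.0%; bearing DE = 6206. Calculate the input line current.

127 A

P_out = 34.2 × 746 = 25513 W
P_in = P_out / η = 25513 / 0.840 = 30373 W
I = P_in / V = 30373 / 240 = 127 A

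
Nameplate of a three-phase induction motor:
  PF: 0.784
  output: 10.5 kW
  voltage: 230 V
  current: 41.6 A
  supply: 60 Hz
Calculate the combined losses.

2.49 kW

P_in = √3·V·I·cosφ = 1.732×230×41.6×0.784 = 12992 W
P_out = 10500 W
Losses = P_in − P_out = 12992 − 10500 = 2492 W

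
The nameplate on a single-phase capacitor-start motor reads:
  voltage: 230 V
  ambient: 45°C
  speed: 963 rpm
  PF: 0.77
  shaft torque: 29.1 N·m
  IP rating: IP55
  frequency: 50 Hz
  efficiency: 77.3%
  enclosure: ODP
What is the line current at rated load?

21.4 A

ω = 2π×963/60 = 100.8 rad/s; P_out = τω = 29.1 × 100.8 = 2933 W
P_in = P_out / η = 2933 / 0.773 = 3794 W
I = P_in / (V·cosφ) = 3794 / (230 × 0.77) = 21.4 A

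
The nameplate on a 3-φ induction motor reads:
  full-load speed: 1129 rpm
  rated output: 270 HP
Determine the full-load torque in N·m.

1700 N·m

P_out = 270 × 746 = 201420 W
ω = 2π × 1129/60 = 118.2 rad/s
τ = P_out/ω = 201420/118.2 = 1700 N·m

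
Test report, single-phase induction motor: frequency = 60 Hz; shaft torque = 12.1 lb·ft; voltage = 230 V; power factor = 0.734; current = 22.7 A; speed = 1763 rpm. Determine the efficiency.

79.0 %

τ = 12.1 lb·ft × 1.356 = 16.41 N·m
ω = 2π × 1763/60 = 184.6 rad/s; P_out = τω = 16.41 × 184.6 = 3029 W
P_in = V·I·cosφ = 230 × 22.7 × 0.734 = 3832 W
η = P_out / P_in = 3029 / 3832 = 0.790 = 79.0%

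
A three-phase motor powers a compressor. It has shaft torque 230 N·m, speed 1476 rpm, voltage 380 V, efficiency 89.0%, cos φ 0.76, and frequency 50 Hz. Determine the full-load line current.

79.9 A

ω = 2π×1476/60 = 154.6 rad/s; P_out = τω = 230 × 154.6 = 35558 W
P_in = P_out / η = 35558 / 0.890 = 39953 W
I_L = P_in / (√3·V_L·cosφ) = 39953 / (1.732 × 380 × 0.76) = 79.9 A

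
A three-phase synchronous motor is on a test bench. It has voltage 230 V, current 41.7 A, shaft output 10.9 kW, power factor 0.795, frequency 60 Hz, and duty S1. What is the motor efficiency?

82.5 %

P_out = 10.9 kW = 10900 W
P_in = √3·V_L·I_L·cosφ = 1.732 × 230 × 41.7 × 0.795 = 13206 W
η = P_out / P_in = 10900 / 13206 = 0.825 = 82.5%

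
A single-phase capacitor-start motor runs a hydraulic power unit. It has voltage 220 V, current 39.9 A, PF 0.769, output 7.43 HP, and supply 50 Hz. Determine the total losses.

P_in = V·I·cosφ = 220×39.9×0.769 = 6750 W
P_out = 7.43×746 = 5543 W
Losses = P_in − P_out = 6750 − 5543 = 1207 W

1.21 kW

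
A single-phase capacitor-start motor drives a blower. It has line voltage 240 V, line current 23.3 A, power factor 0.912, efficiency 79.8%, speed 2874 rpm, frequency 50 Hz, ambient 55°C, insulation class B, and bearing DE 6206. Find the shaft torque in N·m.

13.5 N·m

P_in = V·I·cosφ = 240 × 23.3 × 0.912 = 5100 W
P_out = η·P_in = 0.798 × 5100 = 4070 W
n = 2874 rpm
ω = 2π×2874/60 = 301 rad/s
τ = P_out/ω = 4070/301 = 13.5 N·m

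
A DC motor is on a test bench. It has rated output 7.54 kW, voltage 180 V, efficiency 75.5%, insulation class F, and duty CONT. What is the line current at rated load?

55.5 A

P_out = 7.54 kW = 7540 W
P_in = P_out / η = 7540 / 0.755 = 9987 W
I = P_in / V = 9987 / 180 = 55.5 A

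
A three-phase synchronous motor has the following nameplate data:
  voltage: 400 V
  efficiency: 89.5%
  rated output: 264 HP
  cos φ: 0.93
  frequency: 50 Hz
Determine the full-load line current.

P_out = 264 × 746 = 196944 W
P_in = P_out / η = 196944 / 0.895 = 220049 W
I_L = P_in / (√3·V_L·cosφ) = 220049 / (1.732 × 400 × 0.93) = 342 A

342 A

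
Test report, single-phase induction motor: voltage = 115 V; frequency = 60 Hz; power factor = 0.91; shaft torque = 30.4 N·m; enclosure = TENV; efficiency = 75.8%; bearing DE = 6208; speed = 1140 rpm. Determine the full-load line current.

45.8 A

ω = 2π×1140/60 = 119.4 rad/s; P_out = τω = 30.4 × 119.4 = 3630 W
P_in = P_out / η = 3630 / 0.758 = 4789 W
I = P_in / (V·cosφ) = 4789 / (115 × 0.91) = 45.8 A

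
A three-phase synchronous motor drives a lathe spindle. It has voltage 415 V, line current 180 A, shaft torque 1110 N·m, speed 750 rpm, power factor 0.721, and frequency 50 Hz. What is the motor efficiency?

ω = 2π × 750/60 = 78.54 rad/s; P_out = τω = 1110 × 78.54 = 87179 W
P_in = √3·V_L·I_L·cosφ = 1.732 × 415 × 180 × 0.721 = 93283 W
η = P_out / P_in = 87179 / 93283 = 0.935 = 93.5%

93.5 %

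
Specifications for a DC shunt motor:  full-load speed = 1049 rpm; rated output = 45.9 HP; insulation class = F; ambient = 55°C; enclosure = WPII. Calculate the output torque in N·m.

312 N·m

P_out = 45.9 × 746 = 34241 W
ω = 2π × 1049/60 = 109.9 rad/s
τ = P_out/ω = 34241/109.9 = 312 N·m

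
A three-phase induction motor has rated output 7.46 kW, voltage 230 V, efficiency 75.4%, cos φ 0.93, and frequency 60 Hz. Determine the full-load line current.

26.7 A

P_out = 7.46 kW = 7460 W
P_in = P_out / η = 7460 / 0.754 = 9894 W
I_L = P_in / (√3·V_L·cosφ) = 9894 / (1.732 × 230 × 0.93) = 26.7 A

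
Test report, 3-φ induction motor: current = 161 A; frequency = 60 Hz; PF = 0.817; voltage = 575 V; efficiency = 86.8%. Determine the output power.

P_in = √3·V·I·cosφ = 1.732 × 575 × 161 × 0.817 = 130998 W
P_out = η·P_in = 0.868 × 130998 = 113706 W

114 kW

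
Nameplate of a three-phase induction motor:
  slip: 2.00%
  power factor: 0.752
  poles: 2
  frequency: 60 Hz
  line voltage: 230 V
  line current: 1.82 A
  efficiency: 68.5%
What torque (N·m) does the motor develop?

1.01 N·m

P_in = √3·V·I·cosφ = 1.732 × 230 × 1.82 × 0.752 = 545 W
P_out = η·P_in = 0.685 × 545 = 373 W
n_s = 120×60/2 = 3600 rpm; n = 3600×(1−0.02) = 3528 rpm
ω = 2π×3528/60 = 369.5 rad/s
τ = P_out/ω = 373/369.5 = 1.01 N·m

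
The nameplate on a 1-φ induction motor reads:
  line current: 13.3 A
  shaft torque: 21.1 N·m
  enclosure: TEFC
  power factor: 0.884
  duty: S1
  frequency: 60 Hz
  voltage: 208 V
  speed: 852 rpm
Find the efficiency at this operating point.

ω = 2π × 852/60 = 89.22 rad/s; P_out = τω = 21.1 × 89.22 = 1883 W
P_in = V·I·cosφ = 208 × 13.3 × 0.884 = 2445 W
η = P_out / P_in = 1883 / 2445 = 0.770 = 77.0%

77.0 %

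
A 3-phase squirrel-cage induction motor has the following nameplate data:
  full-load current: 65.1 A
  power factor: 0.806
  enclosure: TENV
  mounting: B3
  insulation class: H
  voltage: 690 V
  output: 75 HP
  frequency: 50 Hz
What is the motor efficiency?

89.2 %

P_out = 75 × 746 = 55950 W
P_in = √3·V_L·I_L·cosφ = 1.732 × 690 × 65.1 × 0.806 = 62707 W
η = P_out / P_in = 55950 / 62707 = 0.892 = 89.2%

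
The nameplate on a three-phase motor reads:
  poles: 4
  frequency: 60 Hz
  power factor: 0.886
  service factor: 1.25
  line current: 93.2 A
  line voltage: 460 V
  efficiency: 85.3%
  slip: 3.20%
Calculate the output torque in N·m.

308 N·m

P_in = √3·V·I·cosφ = 1.732 × 460 × 93.2 × 0.886 = 65789 W
P_out = η·P_in = 0.853 × 65789 = 56118 W
n_s = 120×60/4 = 1800 rpm; n = 1800×(1−0.032) = 1742 rpm
ω = 2π×1742/60 = 182.4 rad/s
τ = P_out/ω = 56118/182.4 = 308 N·m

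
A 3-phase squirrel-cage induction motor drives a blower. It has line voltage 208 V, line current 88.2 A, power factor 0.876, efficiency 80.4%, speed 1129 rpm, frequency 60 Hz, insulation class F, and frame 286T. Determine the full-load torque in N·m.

P_in = √3·V·I·cosφ = 1.732 × 208 × 88.2 × 0.876 = 27835 W
P_out = η·P_in = 0.804 × 27835 = 22379 W
n = 1129 rpm
ω = 2π×1129/60 = 118.2 rad/s
τ = P_out/ω = 22379/118.2 = 189 N·m

189 N·m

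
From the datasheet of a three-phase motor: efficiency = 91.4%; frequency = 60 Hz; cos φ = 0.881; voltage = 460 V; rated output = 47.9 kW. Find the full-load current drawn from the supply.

P_out = 47.9 kW = 47900 W
P_in = P_out / η = 47900 / 0.914 = 52407 W
I_L = P_in / (√3·V_L·cosφ) = 52407 / (1.732 × 460 × 0.881) = 74.7 A

74.7 A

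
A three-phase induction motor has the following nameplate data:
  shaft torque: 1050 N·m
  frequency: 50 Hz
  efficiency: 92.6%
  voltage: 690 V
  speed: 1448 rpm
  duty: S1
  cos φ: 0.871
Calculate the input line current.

ω = 2π×1448/60 = 151.6 rad/s; P_out = τω = 1050 × 151.6 = 159180 W
P_in = P_out / η = 159180 / 0.926 = 171901 W
I_L = P_in / (√3·V_L·cosφ) = 171901 / (1.732 × 690 × 0.871) = 165 A

165 A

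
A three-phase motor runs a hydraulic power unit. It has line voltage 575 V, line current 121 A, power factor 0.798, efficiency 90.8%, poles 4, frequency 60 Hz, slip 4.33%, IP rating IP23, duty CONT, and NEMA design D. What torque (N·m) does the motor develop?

P_in = √3·V·I·cosφ = 1.732 × 575 × 121 × 0.798 = 96162 W
P_out = η·P_in = 0.908 × 96162 = 87315 W
n_s = 120×60/4 = 1800 rpm; n = 1800×(1−0.0433) = 1722 rpm
ω = 2π×1722/60 = 180.3 rad/s
τ = P_out/ω = 87315/180.3 = 484 N·m

484 N·m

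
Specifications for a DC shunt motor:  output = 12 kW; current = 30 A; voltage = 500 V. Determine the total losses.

P_in = V·I = 500×30 = 15000 W
P_out = 12000 W
Losses = P_in − P_out = 15000 − 12000 = 3000 W

3000 W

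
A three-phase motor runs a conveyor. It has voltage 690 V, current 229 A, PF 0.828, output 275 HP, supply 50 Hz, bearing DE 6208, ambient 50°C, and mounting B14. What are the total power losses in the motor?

P_in = √3·V·I·cosφ = 1.732×690×229×0.828 = 226602 W
P_out = 275×746 = 205150 W
Losses = P_in − P_out = 226602 − 205150 = 21452 W

21500 W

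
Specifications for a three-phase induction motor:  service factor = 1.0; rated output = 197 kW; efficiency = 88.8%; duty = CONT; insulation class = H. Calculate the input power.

P_out = 197000 W
P_in = P_out/η = 197000/0.888 = 221847 W = 222 kW

222 kW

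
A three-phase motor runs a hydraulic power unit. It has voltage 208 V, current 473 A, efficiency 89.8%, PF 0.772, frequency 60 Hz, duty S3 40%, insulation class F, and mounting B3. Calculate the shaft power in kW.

P_in = √3·V·I·cosφ = 1.732 × 208 × 473 × 0.772 = 131550 W
P_out = η·P_in = 0.898 × 131550 = 118132 W

118 kW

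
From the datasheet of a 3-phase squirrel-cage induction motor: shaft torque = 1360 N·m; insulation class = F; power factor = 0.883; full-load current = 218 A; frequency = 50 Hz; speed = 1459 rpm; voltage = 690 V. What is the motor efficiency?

90.3 %

ω = 2π × 1459/60 = 152.8 rad/s; P_out = τω = 1360 × 152.8 = 207808 W
P_in = √3·V_L·I_L·cosφ = 1.732 × 690 × 218 × 0.883 = 230046 W
η = P_out / P_in = 207808 / 230046 = 0.903 = 90.3%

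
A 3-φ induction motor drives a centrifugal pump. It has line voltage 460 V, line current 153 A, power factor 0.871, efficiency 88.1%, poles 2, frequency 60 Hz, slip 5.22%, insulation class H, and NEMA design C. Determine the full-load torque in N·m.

262 N·m

P_in = √3·V·I·cosφ = 1.732 × 460 × 153 × 0.871 = 106173 W
P_out = η·P_in = 0.881 × 106173 = 93538 W
n_s = 120×60/2 = 3600 rpm; n = 3600×(1−0.0522) = 3412 rpm
ω = 2π×3412/60 = 357.3 rad/s
τ = P_out/ω = 93538/357.3 = 262 N·m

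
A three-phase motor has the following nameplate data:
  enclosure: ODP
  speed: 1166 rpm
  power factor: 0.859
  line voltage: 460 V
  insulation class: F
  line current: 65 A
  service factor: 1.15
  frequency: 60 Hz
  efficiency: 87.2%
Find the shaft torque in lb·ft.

234 lb·ft

P_in = √3·V·I·cosφ = 1.732 × 460 × 65 × 0.859 = 44485 W
P_out = η·P_in = 0.872 × 44485 = 38791 W
n = 1166 rpm
ω = 2π×1166/60 = 122.1 rad/s
τ = P_out/ω = 38791/122.1 = 317.7 N·m
In lb·ft: 317.7/1.356 = 234 lb·ft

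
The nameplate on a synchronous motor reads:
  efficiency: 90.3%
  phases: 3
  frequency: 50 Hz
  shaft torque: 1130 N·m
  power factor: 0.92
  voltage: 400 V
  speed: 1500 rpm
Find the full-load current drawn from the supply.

ω = 2π×1500/60 = 157.1 rad/s; P_out = τω = 1130 × 157.1 = 177523 W
P_in = P_out / η = 177523 / 0.903 = 196592 W
I_L = P_in / (√3·V_L·cosφ) = 196592 / (1.732 × 400 × 0.92) = 308 A

308 A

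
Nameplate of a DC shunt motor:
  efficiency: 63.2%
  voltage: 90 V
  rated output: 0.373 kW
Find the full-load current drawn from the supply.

6.56 A

P_out = 0.373 kW = 373 W
P_in = P_out / η = 373 / 0.632 = 590 W
I = P_in / V = 590 / 90 = 6.56 A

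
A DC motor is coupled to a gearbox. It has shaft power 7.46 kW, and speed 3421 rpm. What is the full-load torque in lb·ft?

15.4 lb·ft

ω = 2π × 3421/60 = 358.2 rad/s
τ = P/ω = 7460/358.2 = 20.83 N·m
In lb·ft: 20.83/1.356 = 15.4 lb·ft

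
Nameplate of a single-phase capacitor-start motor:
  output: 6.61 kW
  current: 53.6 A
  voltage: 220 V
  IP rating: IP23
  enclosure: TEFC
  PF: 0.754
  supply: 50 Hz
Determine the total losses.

P_in = V·I·cosφ = 220×53.6×0.754 = 8891 W
P_out = 6610 W
Losses = P_in − P_out = 8891 − 6610 = 2281 W

2280 W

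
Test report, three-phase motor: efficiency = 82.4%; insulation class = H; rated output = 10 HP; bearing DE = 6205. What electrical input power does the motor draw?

9.05 kW

P_out = 10 × 746 = 7460 W
P_in = P_out/η = 7460/0.824 = 9053 W = 9.05 kW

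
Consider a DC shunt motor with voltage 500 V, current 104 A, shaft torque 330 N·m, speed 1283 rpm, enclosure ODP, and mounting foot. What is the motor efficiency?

85.3 %

ω = 2π × 1283/60 = 134.4 rad/s; P_out = τω = 330 × 134.4 = 44352 W
P_in = V·I = 500 × 104 = 52000 W
η = P_out / P_in = 44352 / 52000 = 0.853 = 85.3%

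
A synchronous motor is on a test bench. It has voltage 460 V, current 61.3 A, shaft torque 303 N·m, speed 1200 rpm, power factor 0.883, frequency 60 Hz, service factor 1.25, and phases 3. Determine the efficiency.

88.3 %

ω = 2π × 1200/60 = 125.7 rad/s; P_out = τω = 303 × 125.7 = 38087 W
P_in = √3·V_L·I_L·cosφ = 1.732 × 460 × 61.3 × 0.883 = 43125 W
η = P_out / P_in = 38087 / 43125 = 0.883 = 88.3%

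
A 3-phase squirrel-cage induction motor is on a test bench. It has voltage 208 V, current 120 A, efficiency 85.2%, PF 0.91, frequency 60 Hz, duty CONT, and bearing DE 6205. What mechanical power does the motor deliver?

33.5 kW

P_in = √3·V·I·cosφ = 1.732 × 208 × 120 × 0.91 = 39340 W
P_out = η·P_in = 0.852 × 39340 = 33518 W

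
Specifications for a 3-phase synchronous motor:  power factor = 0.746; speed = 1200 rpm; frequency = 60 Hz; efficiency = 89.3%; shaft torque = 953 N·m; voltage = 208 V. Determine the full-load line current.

499 A

ω = 2π×1200/60 = 125.7 rad/s; P_out = τω = 953 × 125.7 = 119792 W
P_in = P_out / η = 119792 / 0.893 = 134146 W
I_L = P_in / (√3·V_L·cosφ) = 134146 / (1.732 × 208 × 0.746) = 499 A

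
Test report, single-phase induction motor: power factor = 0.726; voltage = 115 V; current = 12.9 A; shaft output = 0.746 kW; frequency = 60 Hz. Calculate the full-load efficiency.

69.3 %

P_out = 0.746 kW = 746 W
P_in = V·I·cosφ = 115 × 12.9 × 0.726 = 1077 W
η = P_out / P_in = 746 / 1077 = 0.693 = 69.3%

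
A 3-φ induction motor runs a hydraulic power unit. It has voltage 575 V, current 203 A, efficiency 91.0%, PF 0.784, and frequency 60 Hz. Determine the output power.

144 kW

P_in = √3·V·I·cosφ = 1.732 × 575 × 203 × 0.784 = 158499 W
P_out = η·P_in = 0.91 × 158499 = 144234 W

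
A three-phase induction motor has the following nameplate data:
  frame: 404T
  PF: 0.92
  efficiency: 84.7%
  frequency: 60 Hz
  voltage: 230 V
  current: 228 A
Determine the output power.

70.8 kW

P_in = √3·V·I·cosφ = 1.732 × 230 × 228 × 0.92 = 83560 W
P_out = η·P_in = 0.847 × 83560 = 70775 W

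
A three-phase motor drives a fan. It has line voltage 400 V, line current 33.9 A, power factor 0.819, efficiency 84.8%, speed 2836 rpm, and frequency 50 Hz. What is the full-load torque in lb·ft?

40.5 lb·ft

P_in = √3·V·I·cosφ = 1.732 × 400 × 33.9 × 0.819 = 19235 W
P_out = η·P_in = 0.848 × 19235 = 16311 W
n = 2836 rpm
ω = 2π×2836/60 = 297 rad/s
τ = P_out/ω = 16311/297 = 54.92 N·m
In lb·ft: 54.92/1.356 = 40.5 lb·ft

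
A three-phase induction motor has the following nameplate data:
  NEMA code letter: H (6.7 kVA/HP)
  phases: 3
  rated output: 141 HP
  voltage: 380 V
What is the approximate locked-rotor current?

S_LR = 6.7 × 141 = 944.7 kVA
I_LR = S_LR/(√3·V_L) = 944700/(1.732×380) = 1440 A

1440 A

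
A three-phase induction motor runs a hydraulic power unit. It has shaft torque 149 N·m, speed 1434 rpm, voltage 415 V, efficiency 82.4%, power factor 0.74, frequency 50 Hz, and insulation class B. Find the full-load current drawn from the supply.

ω = 2π×1434/60 = 150.2 rad/s; P_out = τω = 149 × 150.2 = 22380 W
P_in = P_out / η = 22380 / 0.824 = 27160 W
I_L = P_in / (√3·V_L·cosφ) = 27160 / (1.732 × 415 × 0.74) = 51.1 A

51.1 A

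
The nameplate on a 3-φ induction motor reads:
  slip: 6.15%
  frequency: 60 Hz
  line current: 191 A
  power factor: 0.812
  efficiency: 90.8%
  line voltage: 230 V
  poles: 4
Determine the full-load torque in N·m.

317 N·m

P_in = √3·V·I·cosφ = 1.732 × 230 × 191 × 0.812 = 61782 W
P_out = η·P_in = 0.908 × 61782 = 56098 W
n_s = 120×60/4 = 1800 rpm; n = 1800×(1−0.0615) = 1689 rpm
ω = 2π×1689/60 = 176.9 rad/s
τ = P_out/ω = 56098/176.9 = 317 N·m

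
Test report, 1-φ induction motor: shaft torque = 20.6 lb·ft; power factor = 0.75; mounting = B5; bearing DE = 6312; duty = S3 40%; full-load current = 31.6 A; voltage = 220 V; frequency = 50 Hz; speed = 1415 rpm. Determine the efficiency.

79.4 %

τ = 20.6 lb·ft × 1.356 = 27.93 N·m
ω = 2π × 1415/60 = 148.2 rad/s; P_out = τω = 27.93 × 148.2 = 4139 W
P_in = V·I·cosφ = 220 × 31.6 × 0.75 = 5214 W
η = P_out / P_in = 4139 / 5214 = 0.794 = 79.4%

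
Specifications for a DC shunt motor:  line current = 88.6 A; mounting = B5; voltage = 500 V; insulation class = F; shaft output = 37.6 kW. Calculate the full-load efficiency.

84.9 %

P_out = 37.6 kW = 37600 W
P_in = V·I = 500 × 88.6 = 44300 W
η = P_out / P_in = 37600 / 44300 = 0.849 = 84.9%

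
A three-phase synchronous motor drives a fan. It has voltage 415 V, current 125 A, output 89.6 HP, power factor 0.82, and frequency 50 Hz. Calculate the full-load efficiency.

90.7 %

P_out = 89.6 × 746 = 66842 W
P_in = √3·V_L·I_L·cosφ = 1.732 × 415 × 125 × 0.82 = 73675 W
η = P_out / P_in = 66842 / 73675 = 0.907 = 90.7%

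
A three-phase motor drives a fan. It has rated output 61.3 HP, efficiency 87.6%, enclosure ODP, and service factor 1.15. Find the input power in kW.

52.2 kW

P_out = 61.3 × 746 = 45730 W
P_in = P_out/η = 45730/0.876 = 52203 W = 52.2 kW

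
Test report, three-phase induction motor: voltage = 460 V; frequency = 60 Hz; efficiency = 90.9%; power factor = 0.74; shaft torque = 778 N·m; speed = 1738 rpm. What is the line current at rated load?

264 A

ω = 2π×1738/60 = 182 rad/s; P_out = τω = 778 × 182 = 141596 W
P_in = P_out / η = 141596 / 0.909 = 155771 W
I_L = P_in / (√3·V_L·cosφ) = 155771 / (1.732 × 460 × 0.74) = 264 A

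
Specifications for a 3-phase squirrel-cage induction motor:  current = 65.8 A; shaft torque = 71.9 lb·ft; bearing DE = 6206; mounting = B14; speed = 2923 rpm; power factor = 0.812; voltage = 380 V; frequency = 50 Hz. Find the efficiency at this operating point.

84.9 %

τ = 71.9 lb·ft × 1.356 = 97.5 N·m
ω = 2π × 2923/60 = 306.1 rad/s; P_out = τω = 97.5 × 306.1 = 29845 W
P_in = √3·V_L·I_L·cosφ = 1.732 × 380 × 65.8 × 0.812 = 35165 W
η = P_out / P_in = 29845 / 35165 = 0.849 = 84.9%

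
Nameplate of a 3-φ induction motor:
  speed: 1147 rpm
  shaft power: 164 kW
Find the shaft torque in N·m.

ω = 2π × 1147/60 = 120.1 rad/s
τ = P/ω = 164000/120.1 = 1370 N·m

1370 N·m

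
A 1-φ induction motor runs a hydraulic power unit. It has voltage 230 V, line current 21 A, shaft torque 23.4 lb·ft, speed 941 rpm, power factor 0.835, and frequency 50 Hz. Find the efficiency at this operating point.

τ = 23.4 lb·ft × 1.356 = 31.73 N·m
ω = 2π × 941/60 = 98.54 rad/s; P_out = τω = 31.73 × 98.54 = 3127 W
P_in = V·I·cosφ = 230 × 21 × 0.835 = 4033 W
η = P_out / P_in = 3127 / 4033 = 0.775 = 77.5%

77.5 %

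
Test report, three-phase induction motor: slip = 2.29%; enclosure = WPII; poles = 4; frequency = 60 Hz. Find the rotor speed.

1759 rpm

n_s = 120f/p = 120×60/4 = 1800 rpm
n = n_s(1 − s) = 1800 × (1 − 0.0229) = 1759 rpm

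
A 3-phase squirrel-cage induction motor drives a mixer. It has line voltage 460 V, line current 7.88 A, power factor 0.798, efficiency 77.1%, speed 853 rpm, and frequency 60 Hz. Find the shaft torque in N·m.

43.2 N·m

P_in = √3·V·I·cosφ = 1.732 × 460 × 7.88 × 0.798 = 5010 W
P_out = η·P_in = 0.771 × 5010 = 3863 W
n = 853 rpm
ω = 2π×853/60 = 89.33 rad/s
τ = P_out/ω = 3863/89.33 = 43.2 N·m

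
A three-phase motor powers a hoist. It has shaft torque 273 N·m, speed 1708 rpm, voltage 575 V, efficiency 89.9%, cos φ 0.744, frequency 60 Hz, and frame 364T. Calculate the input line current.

73.3 A

ω = 2π×1708/60 = 178.9 rad/s; P_out = τω = 273 × 178.9 = 48840 W
P_in = P_out / η = 48840 / 0.899 = 54327 W
I_L = P_in / (√3·V_L·cosφ) = 54327 / (1.732 × 575 × 0.744) = 73.3 A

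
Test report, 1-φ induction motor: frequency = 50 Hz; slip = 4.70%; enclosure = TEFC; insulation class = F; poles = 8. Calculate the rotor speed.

n_s = 120f/p = 120×50/8 = 750 rpm
n = n_s(1 − s) = 750 × (1 − 0.047) = 715 rpm

715 rpm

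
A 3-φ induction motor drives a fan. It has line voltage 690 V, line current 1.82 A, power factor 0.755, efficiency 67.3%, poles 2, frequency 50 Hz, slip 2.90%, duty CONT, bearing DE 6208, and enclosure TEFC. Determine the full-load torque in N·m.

P_in = √3·V·I·cosφ = 1.732 × 690 × 1.82 × 0.755 = 1642 W
P_out = η·P_in = 0.673 × 1642 = 1105 W
n_s = 120×50/2 = 3000 rpm; n = 3000×(1−0.029) = 2913 rpm
ω = 2π×2913/60 = 305 rad/s
τ = P_out/ω = 1105/305 = 3.62 N·m

3.62 N·m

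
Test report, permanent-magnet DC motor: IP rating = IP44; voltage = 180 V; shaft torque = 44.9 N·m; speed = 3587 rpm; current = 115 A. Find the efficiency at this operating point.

ω = 2π × 3587/60 = 375.6 rad/s; P_out = τω = 44.9 × 375.6 = 16864 W
P_in = V·I = 180 × 115 = 20700 W
η = P_out / P_in = 16864 / 20700 = 0.815 = 81.5%

81.5 %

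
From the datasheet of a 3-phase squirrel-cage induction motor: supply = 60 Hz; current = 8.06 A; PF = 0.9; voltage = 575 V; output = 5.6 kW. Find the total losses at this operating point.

P_in = √3·V·I·cosφ = 1.732×575×8.06×0.9 = 7224 W
P_out = 5600 W
Losses = P_in − P_out = 7224 − 5600 = 1624 W

1.62 kW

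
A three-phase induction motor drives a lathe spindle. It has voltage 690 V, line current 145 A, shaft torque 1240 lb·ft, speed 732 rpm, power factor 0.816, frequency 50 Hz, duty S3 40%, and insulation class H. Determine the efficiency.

91.1 %

τ = 1240 lb·ft × 1.356 = 1681 N·m
ω = 2π × 732/60 = 76.65 rad/s; P_out = τω = 1681 × 76.65 = 128849 W
P_in = √3·V_L·I_L·cosφ = 1.732 × 690 × 145 × 0.816 = 141402 W
η = P_out / P_in = 128849 / 141402 = 0.911 = 91.1%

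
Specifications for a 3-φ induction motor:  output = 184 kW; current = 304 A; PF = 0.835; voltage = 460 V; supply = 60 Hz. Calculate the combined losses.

18200 W

P_in = √3·V·I·cosφ = 1.732×460×304×0.835 = 202239 W
P_out = 184000 W
Losses = P_in − P_out = 202239 − 184000 = 18239 W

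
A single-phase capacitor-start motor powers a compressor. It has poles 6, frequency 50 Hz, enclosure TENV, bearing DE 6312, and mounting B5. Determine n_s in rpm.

n_s = 120f/p = 120×50/6 = 1000 rpm

1000 rpm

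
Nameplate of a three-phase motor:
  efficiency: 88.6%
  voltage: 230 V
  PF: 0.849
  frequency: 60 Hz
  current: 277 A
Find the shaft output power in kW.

83 kW

P_in = √3·V·I·cosφ = 1.732 × 230 × 277 × 0.849 = 93684 W
P_out = η·P_in = 0.886 × 93684 = 83004 W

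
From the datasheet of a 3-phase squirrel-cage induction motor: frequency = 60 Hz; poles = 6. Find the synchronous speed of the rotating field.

1200 rpm

n_s = 120f/p = 120×60/6 = 1200 rpm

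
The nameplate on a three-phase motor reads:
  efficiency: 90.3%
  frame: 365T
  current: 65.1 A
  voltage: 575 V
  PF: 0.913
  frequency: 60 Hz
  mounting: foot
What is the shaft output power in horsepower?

P_in = √3·V·I·cosφ = 1.732 × 575 × 65.1 × 0.913 = 59193 W
P_out = η·P_in = 0.903 × 59193 = 53451 W
= 53451/746 = 71.7 HP

71.7 HP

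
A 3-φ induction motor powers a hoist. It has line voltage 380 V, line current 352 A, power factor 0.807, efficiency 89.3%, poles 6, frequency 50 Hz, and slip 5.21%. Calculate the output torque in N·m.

1680 N·m

P_in = √3·V·I·cosφ = 1.732 × 380 × 352 × 0.807 = 186960 W
P_out = η·P_in = 0.893 × 186960 = 166955 W
n_s = 120×50/6 = 1000 rpm; n = 1000×(1−0.0521) = 948 rpm
ω = 2π×948/60 = 99.27 rad/s
τ = P_out/ω = 166955/99.27 = 1680 N·m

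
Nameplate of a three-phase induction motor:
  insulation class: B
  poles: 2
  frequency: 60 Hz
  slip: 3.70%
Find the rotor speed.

3467 rpm

n_s = 120f/p = 120×60/2 = 3600 rpm
n = n_s(1 − s) = 3600 × (1 − 0.037) = 3467 rpm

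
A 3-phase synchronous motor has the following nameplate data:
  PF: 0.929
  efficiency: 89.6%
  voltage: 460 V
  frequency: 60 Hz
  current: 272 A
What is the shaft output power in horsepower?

242 HP

P_in = √3·V·I·cosφ = 1.732 × 460 × 272 × 0.929 = 201322 W
P_out = η·P_in = 0.896 × 201322 = 180385 W
= 180385/746 = 242 HP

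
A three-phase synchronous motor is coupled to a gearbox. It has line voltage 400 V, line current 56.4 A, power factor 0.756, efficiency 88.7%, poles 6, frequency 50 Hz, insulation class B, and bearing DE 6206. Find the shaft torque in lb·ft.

185 lb·ft

P_in = √3·V·I·cosφ = 1.732 × 400 × 56.4 × 0.756 = 29540 W
P_out = η·P_in = 0.887 × 29540 = 26202 W
n = n_s = 120×50/6 = 1000 rpm (synchronous)
ω = 2π×1000/60 = 104.7 rad/s
τ = P_out/ω = 26202/104.7 = 250.3 N·m
In lb·ft: 250.3/1.356 = 185 lb·ft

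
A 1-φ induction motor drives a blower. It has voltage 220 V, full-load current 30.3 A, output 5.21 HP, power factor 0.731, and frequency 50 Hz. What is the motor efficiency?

P_out = 5.21 × 746 = 3887 W
P_in = V·I·cosφ = 220 × 30.3 × 0.731 = 4873 W
η = P_out / P_in = 3887 / 4873 = 0.798 = 79.8%

79.8 %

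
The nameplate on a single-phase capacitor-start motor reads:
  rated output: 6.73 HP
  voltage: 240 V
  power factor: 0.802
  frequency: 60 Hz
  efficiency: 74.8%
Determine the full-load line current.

34.9 A

P_out = 6.73 × 746 = 5021 W
P_in = P_out / η = 5021 / 0.748 = 6713 W
I = P_in / (V·cosφ) = 6713 / (240 × 0.802) = 34.9 A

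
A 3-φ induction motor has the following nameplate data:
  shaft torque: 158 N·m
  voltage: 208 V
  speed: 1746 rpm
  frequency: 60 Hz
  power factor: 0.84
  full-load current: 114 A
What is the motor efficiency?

83.7 %

ω = 2π × 1746/60 = 182.8 rad/s; P_out = τω = 158 × 182.8 = 28882 W
P_in = √3·V_L·I_L·cosφ = 1.732 × 208 × 114 × 0.84 = 34498 W
η = P_out / P_in = 28882 / 34498 = 0.837 = 83.7%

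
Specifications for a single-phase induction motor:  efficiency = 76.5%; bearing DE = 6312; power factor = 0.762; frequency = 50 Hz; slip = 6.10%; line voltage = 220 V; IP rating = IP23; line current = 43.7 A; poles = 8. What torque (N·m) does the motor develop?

76 N·m

P_in = V·I·cosφ = 220 × 43.7 × 0.762 = 7326 W
P_out = η·P_in = 0.765 × 7326 = 5604 W
n_s = 120×50/8 = 750 rpm; n = 750×(1−0.061) = 704 rpm
ω = 2π×704/60 = 73.72 rad/s
τ = P_out/ω = 5604/73.72 = 76 N·m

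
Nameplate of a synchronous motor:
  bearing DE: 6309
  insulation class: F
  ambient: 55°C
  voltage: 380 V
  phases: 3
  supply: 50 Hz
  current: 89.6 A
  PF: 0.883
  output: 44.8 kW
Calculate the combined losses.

P_in = √3·V·I·cosφ = 1.732×380×89.6×0.883 = 52072 W
P_out = 44800 W
Losses = P_in − P_out = 52072 − 44800 = 7272 W

7270 W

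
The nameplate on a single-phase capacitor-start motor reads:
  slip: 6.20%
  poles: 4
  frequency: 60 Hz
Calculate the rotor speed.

n_s = 120f/p = 120×60/4 = 1800 rpm
n = n_s(1 − s) = 1800 × (1 − 0.062) = 1688 rpm

1688 rpm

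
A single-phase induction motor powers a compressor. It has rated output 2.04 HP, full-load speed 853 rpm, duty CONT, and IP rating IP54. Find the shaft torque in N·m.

P_out = 2.04 × 746 = 1522 W
ω = 2π × 853/60 = 89.33 rad/s
τ = P_out/ω = 1522/89.33 = 17 N·m

17 N·m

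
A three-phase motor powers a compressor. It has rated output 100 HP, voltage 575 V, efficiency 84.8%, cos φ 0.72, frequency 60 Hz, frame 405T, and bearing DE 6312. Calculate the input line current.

P_out = 100 × 746 = 74600 W
P_in = P_out / η = 74600 / 0.848 = 87972 W
I_L = P_in / (√3·V_L·cosφ) = 87972 / (1.732 × 575 × 0.72) = 123 A

123 A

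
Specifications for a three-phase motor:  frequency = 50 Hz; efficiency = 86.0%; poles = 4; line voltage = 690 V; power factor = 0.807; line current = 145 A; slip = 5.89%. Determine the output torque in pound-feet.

600 lb·ft

P_in = √3·V·I·cosφ = 1.732 × 690 × 145 × 0.807 = 139842 W
P_out = η·P_in = 0.86 × 139842 = 120264 W
n_s = 120×50/4 = 1500 rpm; n = 1500×(1−0.0589) = 1412 rpm
ω = 2π×1412/60 = 147.9 rad/s
τ = P_out/ω = 120264/147.9 = 813.1 N·m
In lb·ft: 813.1/1.356 = 600 lb·ft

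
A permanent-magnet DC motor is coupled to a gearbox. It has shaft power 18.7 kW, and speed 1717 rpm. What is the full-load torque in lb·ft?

76.7 lb·ft

ω = 2π × 1717/60 = 179.8 rad/s
τ = P/ω = 18700/179.8 = 104 N·m
In lb·ft: 104/1.356 = 76.7 lb·ft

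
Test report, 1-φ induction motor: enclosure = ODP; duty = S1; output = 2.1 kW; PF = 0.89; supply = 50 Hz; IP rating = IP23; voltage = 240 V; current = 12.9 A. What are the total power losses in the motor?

655 W

P_in = V·I·cosφ = 240×12.9×0.89 = 2755 W
P_out = 2100 W
Losses = P_in − P_out = 2755 − 2100 = 655 W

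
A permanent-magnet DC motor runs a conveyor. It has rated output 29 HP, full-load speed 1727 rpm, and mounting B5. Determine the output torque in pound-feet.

P_out = 29 × 746 = 21634 W
ω = 2π × 1727/60 = 180.9 rad/s
τ = P_out/ω = 21634/180.9 = 119.6 N·m
In lb·ft: 119.6/1.356 = 88.2 lb·ft

88.2 lb·ft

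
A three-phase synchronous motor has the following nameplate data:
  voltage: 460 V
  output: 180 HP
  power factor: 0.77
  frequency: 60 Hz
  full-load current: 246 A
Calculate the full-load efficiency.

P_out = 180 × 746 = 134280 W
P_in = √3·V_L·I_L·cosφ = 1.732 × 460 × 246 × 0.77 = 150915 W
η = P_out / P_in = 134280 / 150915 = 0.890 = 89.0%

89.0 %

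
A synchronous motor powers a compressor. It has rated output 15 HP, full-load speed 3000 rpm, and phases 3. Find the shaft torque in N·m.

35.6 N·m

P_out = 15 × 746 = 11190 W
ω = 2π × 3000/60 = 314.2 rad/s
τ = P_out/ω = 11190/314.2 = 35.6 N·m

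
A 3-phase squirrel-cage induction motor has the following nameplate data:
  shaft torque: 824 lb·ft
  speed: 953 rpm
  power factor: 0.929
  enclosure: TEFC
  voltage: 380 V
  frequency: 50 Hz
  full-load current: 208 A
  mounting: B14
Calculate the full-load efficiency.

τ = 824 lb·ft × 1.356 = 1117 N·m
ω = 2π × 953/60 = 99.8 rad/s; P_out = τω = 1117 × 99.8 = 111477 W
P_in = √3·V_L·I_L·cosφ = 1.732 × 380 × 208 × 0.929 = 127178 W
η = P_out / P_in = 111477 / 127178 = 0.877 = 87.7%

87.7 %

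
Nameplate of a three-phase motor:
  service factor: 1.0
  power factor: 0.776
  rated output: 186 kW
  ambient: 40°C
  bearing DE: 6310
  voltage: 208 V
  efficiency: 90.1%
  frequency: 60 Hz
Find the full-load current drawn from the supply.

P_out = 186 kW = 186000 W
P_in = P_out / η = 186000 / 0.901 = 206437 W
I_L = P_in / (√3·V_L·cosφ) = 206437 / (1.732 × 208 × 0.776) = 738 A

738 A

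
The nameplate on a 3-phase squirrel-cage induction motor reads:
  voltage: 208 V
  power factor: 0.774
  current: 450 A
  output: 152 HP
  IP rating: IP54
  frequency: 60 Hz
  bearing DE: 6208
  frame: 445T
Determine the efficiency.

P_out = 152 × 746 = 113392 W
P_in = √3·V_L·I_L·cosφ = 1.732 × 208 × 450 × 0.774 = 125477 W
η = P_out / P_in = 113392 / 125477 = 0.904 = 90.4%

90.4 %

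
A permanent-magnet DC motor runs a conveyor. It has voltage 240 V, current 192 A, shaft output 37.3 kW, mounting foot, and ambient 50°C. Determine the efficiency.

P_out = 37.3 kW = 37300 W
P_in = V·I = 240 × 192 = 46080 W
η = P_out / P_in = 37300 / 46080 = 0.809 = 80.9%

80.9 %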